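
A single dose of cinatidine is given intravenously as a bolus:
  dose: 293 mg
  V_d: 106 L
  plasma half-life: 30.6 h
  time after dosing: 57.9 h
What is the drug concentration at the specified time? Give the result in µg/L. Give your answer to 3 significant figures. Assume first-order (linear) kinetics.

745 µg/L

C₀ = Dose / Vd = 293.0 / 106 = 2.764 mg/L
k = ln2 / t½ = 0.693147 / 30.6 = 0.02265 h⁻¹
C = C₀ · e^(−k·t) = 2.764 × e^(−0.02265 × 57.9)
  = 2.764 × 0.2694 = 0.7446 mg/L
Convert: 0.7446 mg/L × 1000 = 744.6 µg/L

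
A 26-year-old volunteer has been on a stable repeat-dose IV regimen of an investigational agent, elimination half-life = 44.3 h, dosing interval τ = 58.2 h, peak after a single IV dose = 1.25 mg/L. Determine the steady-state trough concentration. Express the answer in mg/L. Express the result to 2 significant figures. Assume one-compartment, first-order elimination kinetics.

0.84 mg/L

k = ln2 / t½ = 0.693147 / 44.3 = 0.01565 h⁻¹
e^(−kτ) = e^(−0.01565 × 58.2) = 0.4022
Accumulation ratio R = 1 / (1 − e^(−kτ)) = 1 / (1 − 0.4022) = 1.673
Steady-state trough = C₀ × R × e^(−kτ) = 1.25 × 1.673 × 0.4022 = 0.8411 mg/L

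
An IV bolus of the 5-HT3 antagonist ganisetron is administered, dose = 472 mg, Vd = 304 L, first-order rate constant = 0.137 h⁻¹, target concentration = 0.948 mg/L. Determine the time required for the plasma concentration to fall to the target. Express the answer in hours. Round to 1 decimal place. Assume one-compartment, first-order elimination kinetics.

C₀ = Dose / Vd = 472.0 / 304 = 1.553 mg/L
t = ln(C₀ / C) / k = ln(1.553 / 0.948) / 0.1370
  = ln(1.638) / 0.1370 = 0.4935 / 0.1370 = 3.602 h

3.6 h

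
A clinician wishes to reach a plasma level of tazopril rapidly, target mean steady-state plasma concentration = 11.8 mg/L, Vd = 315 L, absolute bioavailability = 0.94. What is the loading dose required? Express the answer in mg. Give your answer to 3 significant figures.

3950 mg

LD = Css × Vd / F = 11.8 × 315 / 0.94 = 3954 mg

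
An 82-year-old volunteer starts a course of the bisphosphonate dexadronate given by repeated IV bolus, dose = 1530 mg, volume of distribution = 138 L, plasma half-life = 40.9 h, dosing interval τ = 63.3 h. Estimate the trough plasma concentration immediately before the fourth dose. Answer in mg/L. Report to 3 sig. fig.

5.53 mg/L

C₀ per dose = Dose / Vd = 1530 / 138 = 11.09 mg/L
k = ln2 / t½ = 0.693147 / 40.9 = 0.01695 h⁻¹
Fraction remaining after one interval: r = e^(−kτ) = e^(−0.01695 × 63.3) = 0.3420
Before dose 4, 3 doses have been given (aged 1τ, 2τ, 3τ).
C_trough = C₀ × (r + r² + … + r^3) = C₀ × r(1−r^3)/(1−r)
        = 11.09 × 0.3420 × (1 − 0.04000) / (1 − 0.3420) = 5.534 mg/L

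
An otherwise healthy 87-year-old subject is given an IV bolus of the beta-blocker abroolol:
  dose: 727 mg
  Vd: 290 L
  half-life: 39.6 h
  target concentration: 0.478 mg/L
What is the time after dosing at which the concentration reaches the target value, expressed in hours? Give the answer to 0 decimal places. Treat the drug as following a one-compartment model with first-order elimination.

95 h

C₀ = Dose / Vd = 727.0 / 290 = 2.507 mg/L
k = ln2 / t½ = 0.693147 / 39.6 = 0.01750 h⁻¹
t = ln(C₀ / C) / k = ln(2.507 / 0.478) / 0.01750
  = ln(5.245) / 0.01750 = 1.657 / 0.01750 = 94.69 h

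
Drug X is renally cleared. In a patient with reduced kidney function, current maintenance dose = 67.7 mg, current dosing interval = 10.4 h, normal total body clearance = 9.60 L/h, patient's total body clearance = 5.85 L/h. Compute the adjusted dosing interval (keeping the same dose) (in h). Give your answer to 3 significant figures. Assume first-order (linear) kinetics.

17.1 h

To keep the same average steady-state level, dosing rate must scale with clearance.
CL ratio = 5.85 / 9.60 = 0.6094
New interval (same dose) = 10.4 / 0.6094 = 17.07 h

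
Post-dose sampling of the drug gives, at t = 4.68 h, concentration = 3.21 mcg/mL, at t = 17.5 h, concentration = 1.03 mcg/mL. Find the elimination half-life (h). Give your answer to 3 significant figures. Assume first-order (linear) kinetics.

7.82 h

k = ln(C₁/C₂) / (t₂ − t₁) = ln(3.21/1.03) / (17.5 − 4.68)
  = 1.137 / 12.82 = 0.08869 h⁻¹
t½ = ln2 / k = 0.693147 / 0.08869 = 7.815 h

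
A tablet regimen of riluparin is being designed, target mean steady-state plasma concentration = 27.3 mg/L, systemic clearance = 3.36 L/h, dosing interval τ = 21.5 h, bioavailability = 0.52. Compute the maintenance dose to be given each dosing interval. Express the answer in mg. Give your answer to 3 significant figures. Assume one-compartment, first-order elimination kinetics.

3790 mg

At steady state, F × (Dose/τ) = Css × CL.
Dose = Css × CL × τ / F = 27.3 × 3.360 × 21.5 / 0.52 = 3793 mg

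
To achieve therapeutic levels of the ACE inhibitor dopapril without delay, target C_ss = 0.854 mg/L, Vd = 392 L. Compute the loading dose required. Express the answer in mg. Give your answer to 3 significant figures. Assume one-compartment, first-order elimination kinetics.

LD = Css × Vd = 0.854 × 392 = 334.8 mg

335 mg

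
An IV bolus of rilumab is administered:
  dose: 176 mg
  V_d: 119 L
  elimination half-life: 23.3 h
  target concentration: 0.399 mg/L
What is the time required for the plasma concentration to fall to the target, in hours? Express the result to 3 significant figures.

C₀ = Dose / Vd = 176.0 / 119 = 1.479 mg/L
k = ln2 / t½ = 0.693147 / 23.3 = 0.02975 h⁻¹
t = ln(C₀ / C) / k = ln(1.479 / 0.399) / 0.02975
  = ln(3.707) / 0.02975 = 1.310 / 0.02975 = 44.03 h

44.0 h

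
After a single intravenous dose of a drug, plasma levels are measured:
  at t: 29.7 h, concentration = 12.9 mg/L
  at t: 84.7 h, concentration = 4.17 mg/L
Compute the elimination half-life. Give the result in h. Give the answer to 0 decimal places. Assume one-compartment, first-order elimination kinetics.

k = ln(C₁/C₂) / (t₂ − t₁) = ln(12.9/4.17) / (84.7 − 29.7)
  = 1.129 / 55.00 = 0.02053 h⁻¹
t½ = ln2 / k = 0.693147 / 0.02053 = 33.76 h

34 h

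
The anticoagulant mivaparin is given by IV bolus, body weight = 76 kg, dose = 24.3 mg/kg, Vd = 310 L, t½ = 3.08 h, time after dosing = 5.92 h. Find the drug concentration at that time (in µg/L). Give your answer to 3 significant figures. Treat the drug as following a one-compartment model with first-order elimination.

1570 µg/L

Total dose = 24.3 × 76 = 1847 mg
C₀ = Dose / Vd = 1847 / 310 = 5.958 mg/L
k = ln2 / t½ = 0.693147 / 3.08 = 0.2250 h⁻¹
C = C₀ · e^(−k·t) = 5.958 × e^(−0.2250 × 5.92)
  = 5.958 × 0.2639 = 1.572 mg/L
Convert: 1.572 mg/L × 1000 = 1572 µg/L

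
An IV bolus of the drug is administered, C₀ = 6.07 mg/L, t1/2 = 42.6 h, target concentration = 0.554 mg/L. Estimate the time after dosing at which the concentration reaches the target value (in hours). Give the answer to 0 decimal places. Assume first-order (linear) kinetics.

147 h

k = ln2 / t½ = 0.693147 / 42.6 = 0.01627 h⁻¹
t = ln(C₀ / C) / k = ln(6.070 / 0.554) / 0.01627
  = ln(10.96) / 0.01627 = 2.394 / 0.01627 = 147.1 h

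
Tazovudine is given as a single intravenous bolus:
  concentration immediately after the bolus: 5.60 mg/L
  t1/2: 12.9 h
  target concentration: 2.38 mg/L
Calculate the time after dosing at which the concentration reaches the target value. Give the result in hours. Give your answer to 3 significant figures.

15.9 h

k = ln2 / t½ = 0.693147 / 12.9 = 0.05373 h⁻¹
t = ln(C₀ / C) / k = ln(5.600 / 2.38) / 0.05373
  = ln(2.353) / 0.05373 = 0.8557 / 0.05373 = 15.93 h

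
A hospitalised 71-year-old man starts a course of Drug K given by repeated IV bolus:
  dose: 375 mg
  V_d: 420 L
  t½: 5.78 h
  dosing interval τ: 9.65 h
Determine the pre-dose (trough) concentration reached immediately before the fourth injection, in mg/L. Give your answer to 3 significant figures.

0.397 mg/L

C₀ per dose = Dose / Vd = 375 / 420 = 0.8929 mg/L
k = ln2 / t½ = 0.693147 / 5.78 = 0.1199 h⁻¹
Fraction remaining after one interval: r = e^(−kτ) = e^(−0.1199 × 9.65) = 0.3144
Before dose 4, 3 doses have been given (aged 1τ, 2τ, 3τ).
C_trough = C₀ × (r + r² + … + r^3) = C₀ × r(1−r^3)/(1−r)
        = 0.8929 × 0.3144 × (1 − 0.03108) / (1 − 0.3144) = 0.3967 mg/L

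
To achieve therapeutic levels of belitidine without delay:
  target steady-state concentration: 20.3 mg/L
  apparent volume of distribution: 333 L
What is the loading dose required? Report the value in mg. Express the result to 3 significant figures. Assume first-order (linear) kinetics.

LD = Css × Vd = 20.3 × 333 = 6760 mg

6760 mg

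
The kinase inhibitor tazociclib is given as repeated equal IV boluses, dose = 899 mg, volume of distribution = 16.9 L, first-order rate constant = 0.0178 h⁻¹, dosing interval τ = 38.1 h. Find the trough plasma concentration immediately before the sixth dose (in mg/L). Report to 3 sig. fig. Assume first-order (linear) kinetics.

C₀ per dose = Dose / Vd = 899 / 16.9 = 53.20 mg/L
Fraction remaining after one interval: r = e^(−kτ) = e^(−0.01780 × 38.1) = 0.5075
Before dose 6, 5 doses have been given (aged 1τ, 2τ, 3τ, 4τ, 5τ).
C_trough = C₀ × (r + r² + … + r^5) = C₀ × r(1−r^5)/(1−r)
        = 53.20 × 0.5075 × (1 − 0.03367) / (1 − 0.5075) = 52.97 mg/L

53.0 mg/L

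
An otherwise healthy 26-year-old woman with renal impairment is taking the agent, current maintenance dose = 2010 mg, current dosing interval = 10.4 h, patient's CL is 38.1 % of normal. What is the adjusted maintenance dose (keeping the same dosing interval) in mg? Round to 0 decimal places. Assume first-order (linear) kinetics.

766 mg

To keep the same average steady-state level, dosing rate must scale with clearance.
CL ratio = 38.1 / 100 = 0.3810
New dose (same interval) = 2010 × 0.3810 = 765.8 mg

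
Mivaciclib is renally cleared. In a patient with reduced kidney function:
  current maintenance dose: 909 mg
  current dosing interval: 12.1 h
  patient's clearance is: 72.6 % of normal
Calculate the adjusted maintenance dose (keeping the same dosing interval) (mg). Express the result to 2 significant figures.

660 mg

To keep the same average steady-state level, dosing rate must scale with clearance.
CL ratio = 72.6 / 100 = 0.7260
New dose (same interval) = 909 × 0.7260 = 659.9 mg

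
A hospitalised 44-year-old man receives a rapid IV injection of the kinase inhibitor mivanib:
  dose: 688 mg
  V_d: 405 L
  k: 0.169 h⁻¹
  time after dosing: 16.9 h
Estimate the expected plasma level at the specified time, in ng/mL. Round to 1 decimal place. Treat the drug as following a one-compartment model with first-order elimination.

97.7 ng/mL

C₀ = Dose / Vd = 688.0 / 405 = 1.699 mg/L
C = C₀ · e^(−k·t) = 1.699 × e^(−0.1690 × 16.9)
  = 1.699 × 0.05749 = 0.09768 mg/L
Convert: 0.09768 mg/L × 1000 = 97.68 ng/mL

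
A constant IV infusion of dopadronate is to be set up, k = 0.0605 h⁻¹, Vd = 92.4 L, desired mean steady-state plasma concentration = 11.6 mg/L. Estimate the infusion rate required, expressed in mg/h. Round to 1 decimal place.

CL = k × Vd = 0.06050 × 92.4 = 5.590 L/h
At steady state, infusion rate R₀ = Css × CL = 11.6 × 5.590 = 64.84 mg/h

64.8 mg/h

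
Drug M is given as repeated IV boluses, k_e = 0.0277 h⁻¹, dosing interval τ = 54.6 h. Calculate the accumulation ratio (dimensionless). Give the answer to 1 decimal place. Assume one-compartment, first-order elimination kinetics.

1.3

e^(−kτ) = e^(−0.02770 × 54.6) = 0.2204
Accumulation ratio R = 1 / (1 − e^(−kτ)) = 1 / (1 − 0.2204) = 1.283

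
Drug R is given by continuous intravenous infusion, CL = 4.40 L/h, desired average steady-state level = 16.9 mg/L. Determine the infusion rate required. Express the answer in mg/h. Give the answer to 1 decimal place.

At steady state, infusion rate R₀ = Css × CL = 16.9 × 4.400 = 74.36 mg/h

74.4 mg/h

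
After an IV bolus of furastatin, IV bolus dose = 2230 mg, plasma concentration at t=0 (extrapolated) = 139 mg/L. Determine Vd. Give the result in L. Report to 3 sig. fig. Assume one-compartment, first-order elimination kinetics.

16.0 L

Vd = Dose / C₀ = 2230 / 139 = 16.04 L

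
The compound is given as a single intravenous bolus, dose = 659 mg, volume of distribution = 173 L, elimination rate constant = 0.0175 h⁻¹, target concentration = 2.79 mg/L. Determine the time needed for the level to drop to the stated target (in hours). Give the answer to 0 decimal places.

C₀ = Dose / Vd = 659.0 / 173 = 3.809 mg/L
t = ln(C₀ / C) / k = ln(3.809 / 2.79) / 0.01750
  = ln(1.365) / 0.01750 = 0.3112 / 0.01750 = 17.78 h

18 h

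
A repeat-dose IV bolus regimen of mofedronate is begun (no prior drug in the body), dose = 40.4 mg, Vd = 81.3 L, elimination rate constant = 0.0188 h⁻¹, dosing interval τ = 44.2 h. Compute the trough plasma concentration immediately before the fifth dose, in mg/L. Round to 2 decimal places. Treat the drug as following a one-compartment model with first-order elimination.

0.37 mg/L

C₀ per dose = Dose / Vd = 40.4 / 81.3 = 0.4969 mg/L
Fraction remaining after one interval: r = e^(−kτ) = e^(−0.01880 × 44.2) = 0.4356
Before dose 5, 4 doses have been given (aged 1τ, 2τ, 3τ, 4τ).
C_trough = C₀ × (r + r² + … + r^4) = C₀ × r(1−r^4)/(1−r)
        = 0.4969 × 0.4356 × (1 − 0.03600) / (1 − 0.4356) = 0.3697 mg/L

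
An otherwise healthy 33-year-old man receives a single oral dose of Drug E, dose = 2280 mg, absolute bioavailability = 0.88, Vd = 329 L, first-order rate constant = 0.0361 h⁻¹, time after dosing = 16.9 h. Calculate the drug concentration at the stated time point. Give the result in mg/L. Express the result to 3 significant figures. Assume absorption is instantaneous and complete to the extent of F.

3.31 mg/L

Amount reaching circulation = F × Dose = 0.88 × 2280 = 2006 mg
C₀ = F·Dose / Vd = 2006 / 329 = 6.097 mg/L
C = C₀ · e^(−k·t) = 6.097 × e^(−0.03610 × 16.9)
  = 6.097 × 0.5433 = 3.313 mg/L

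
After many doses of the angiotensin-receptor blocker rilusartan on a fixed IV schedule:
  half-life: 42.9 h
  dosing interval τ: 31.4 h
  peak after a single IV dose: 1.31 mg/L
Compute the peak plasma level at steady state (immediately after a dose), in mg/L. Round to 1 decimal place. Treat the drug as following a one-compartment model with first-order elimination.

3.3 mg/L

k = ln2 / t½ = 0.693147 / 42.9 = 0.01616 h⁻¹
e^(−kτ) = e^(−0.01616 × 31.4) = 0.6020
Accumulation ratio R = 1 / (1 − e^(−kτ)) = 1 / (1 − 0.6020) = 2.513
Steady-state peak = C₀ × R = 1.31 × 2.513 = 3.292 mg/L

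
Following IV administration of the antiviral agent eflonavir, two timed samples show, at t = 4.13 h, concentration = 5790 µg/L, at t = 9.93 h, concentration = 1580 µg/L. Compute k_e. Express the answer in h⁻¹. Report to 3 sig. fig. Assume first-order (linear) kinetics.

k = ln(C₁/C₂) / (t₂ − t₁) = ln(5790/1580) / (9.93 − 4.13)
  = 1.299 / 5.800 = 0.2240 h⁻¹

0.224 h⁻¹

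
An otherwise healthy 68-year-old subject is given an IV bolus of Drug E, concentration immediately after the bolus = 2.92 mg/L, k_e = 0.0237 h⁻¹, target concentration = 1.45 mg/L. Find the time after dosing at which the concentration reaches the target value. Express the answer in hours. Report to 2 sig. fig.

30 h

t = ln(C₀ / C) / k = ln(2.920 / 1.45) / 0.02370
  = ln(2.014) / 0.02370 = 0.7001 / 0.02370 = 29.54 h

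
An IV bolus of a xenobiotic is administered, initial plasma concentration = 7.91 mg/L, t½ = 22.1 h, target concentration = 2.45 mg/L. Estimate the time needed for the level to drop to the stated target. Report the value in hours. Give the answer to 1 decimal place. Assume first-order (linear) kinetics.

k = ln2 / t½ = 0.693147 / 22.1 = 0.03136 h⁻¹
t = ln(C₀ / C) / k = ln(7.910 / 2.45) / 0.03136
  = ln(3.229) / 0.03136 = 1.172 / 0.03136 = 37.37 h

37.4 h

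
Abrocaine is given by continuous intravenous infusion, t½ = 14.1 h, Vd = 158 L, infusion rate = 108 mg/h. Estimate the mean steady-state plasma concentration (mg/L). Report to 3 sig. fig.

13.9 mg/L

k = ln2 / t½ = 0.693147 / 14.1 = 0.04916 h⁻¹
CL = k × Vd = 0.04916 × 158 = 7.767 L/h
At steady state Css = R₀ / CL = 108 / 7.767 = 13.90 mg/L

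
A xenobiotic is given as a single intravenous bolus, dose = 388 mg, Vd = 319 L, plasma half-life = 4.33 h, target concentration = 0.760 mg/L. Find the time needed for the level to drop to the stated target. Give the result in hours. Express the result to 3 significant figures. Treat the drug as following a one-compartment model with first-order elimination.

2.94 h

C₀ = Dose / Vd = 388.0 / 319 = 1.216 mg/L
k = ln2 / t½ = 0.693147 / 4.33 = 0.1601 h⁻¹
t = ln(C₀ / C) / k = ln(1.216 / 0.760) / 0.1601
  = ln(1.600) / 0.1601 = 0.4700 / 0.1601 = 2.936 h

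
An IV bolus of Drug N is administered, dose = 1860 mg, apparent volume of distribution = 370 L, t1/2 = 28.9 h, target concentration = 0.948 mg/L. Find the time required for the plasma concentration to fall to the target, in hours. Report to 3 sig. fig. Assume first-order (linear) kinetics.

C₀ = Dose / Vd = 1860 / 370 = 5.027 mg/L
k = ln2 / t½ = 0.693147 / 28.9 = 0.02398 h⁻¹
t = ln(C₀ / C) / k = ln(5.027 / 0.948) / 0.02398
  = ln(5.303) / 0.02398 = 1.668 / 0.02398 = 69.56 h

69.6 h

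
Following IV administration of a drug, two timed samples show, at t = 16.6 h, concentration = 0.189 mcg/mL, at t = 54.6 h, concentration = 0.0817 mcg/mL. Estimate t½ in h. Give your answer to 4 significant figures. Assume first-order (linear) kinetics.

31.41 h

k = ln(C₁/C₂) / (t₂ − t₁) = ln(0.189/0.0817) / (54.6 − 16.6)
  = 0.8387 / 38.00 = 0.02207 h⁻¹
t½ = ln2 / k = 0.693147 / 0.02207 = 31.41 h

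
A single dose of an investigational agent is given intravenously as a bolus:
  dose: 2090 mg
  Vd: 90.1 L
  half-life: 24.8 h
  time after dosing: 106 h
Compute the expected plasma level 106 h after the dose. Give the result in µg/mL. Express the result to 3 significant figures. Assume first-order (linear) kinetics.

C₀ = Dose / Vd = 2090 / 90.1 = 23.20 mg/L
k = ln2 / t½ = 0.693147 / 24.8 = 0.02795 h⁻¹
C = C₀ · e^(−k·t) = 23.20 × e^(−0.02795 × 106)
  = 23.20 × 0.05168 = 1.199 mg/L
(1.199 mg/L = 1.199 µg/mL)

1.20 µg/mL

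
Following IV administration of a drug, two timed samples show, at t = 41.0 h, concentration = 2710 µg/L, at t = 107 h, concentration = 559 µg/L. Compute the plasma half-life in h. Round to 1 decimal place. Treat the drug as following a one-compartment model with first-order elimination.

29.0 h

k = ln(C₁/C₂) / (t₂ − t₁) = ln(2710/559) / (107 − 41.0)
  = 1.579 / 66.00 = 0.02392 h⁻¹
t½ = ln2 / k = 0.693147 / 0.02392 = 28.98 h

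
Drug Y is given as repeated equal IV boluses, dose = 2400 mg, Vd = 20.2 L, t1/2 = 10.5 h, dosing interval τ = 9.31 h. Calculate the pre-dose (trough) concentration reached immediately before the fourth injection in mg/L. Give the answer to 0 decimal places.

C₀ per dose = Dose / Vd = 2400 / 20.2 = 118.8 mg/L
k = ln2 / t½ = 0.693147 / 10.5 = 0.06601 h⁻¹
Fraction remaining after one interval: r = e^(−kτ) = e^(−0.06601 × 9.31) = 0.5409
Before dose 4, 3 doses have been given (aged 1τ, 2τ, 3τ).
C_trough = C₀ × (r + r² + … + r^3) = C₀ × r(1−r^3)/(1−r)
        = 118.8 × 0.5409 × (1 − 0.1583) / (1 − 0.5409) = 117.8 mg/L

118 mg/L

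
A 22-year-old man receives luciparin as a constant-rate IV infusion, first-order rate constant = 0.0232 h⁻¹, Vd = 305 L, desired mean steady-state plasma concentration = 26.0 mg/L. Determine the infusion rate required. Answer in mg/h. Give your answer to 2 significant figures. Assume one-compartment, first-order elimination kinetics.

CL = k × Vd = 0.02320 × 305 = 7.076 L/h
At steady state, infusion rate R₀ = Css × CL = 26.0 × 7.076 = 184.0 mg/h

180 mg/h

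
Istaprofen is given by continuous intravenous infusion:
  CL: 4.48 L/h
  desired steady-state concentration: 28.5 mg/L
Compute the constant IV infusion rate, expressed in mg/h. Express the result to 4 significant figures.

At steady state, infusion rate R₀ = Css × CL = 28.5 × 4.480 = 127.7 mg/h

127.7 mg/h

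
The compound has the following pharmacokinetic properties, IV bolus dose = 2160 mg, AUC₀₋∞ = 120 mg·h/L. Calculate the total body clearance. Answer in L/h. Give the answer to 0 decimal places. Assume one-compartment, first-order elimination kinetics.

18 L/h

CL = Dose / AUC = 2160 / 120 = 18.00 L/h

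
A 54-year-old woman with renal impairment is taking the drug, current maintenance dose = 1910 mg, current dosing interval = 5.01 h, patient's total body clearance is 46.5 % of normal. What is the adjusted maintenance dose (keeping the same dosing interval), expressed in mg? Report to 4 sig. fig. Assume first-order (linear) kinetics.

888.2 mg

To keep the same average steady-state level, dosing rate must scale with clearance.
CL ratio = 46.5 / 100 = 0.4650
New dose (same interval) = 1910 × 0.4650 = 888.2 mg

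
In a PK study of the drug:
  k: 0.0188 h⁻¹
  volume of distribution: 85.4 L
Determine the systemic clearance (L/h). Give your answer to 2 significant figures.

1.6 L/h

CL = k × Vd = 0.0188 × 85.4 = 1.606 L/h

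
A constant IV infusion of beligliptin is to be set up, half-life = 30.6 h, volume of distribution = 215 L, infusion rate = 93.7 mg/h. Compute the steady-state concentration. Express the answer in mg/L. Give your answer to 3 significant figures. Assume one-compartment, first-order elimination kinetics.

19.2 mg/L

k = ln2 / t½ = 0.693147 / 30.6 = 0.02265 h⁻¹
CL = k × Vd = 0.02265 × 215 = 4.870 L/h
At steady state Css = R₀ / CL = 93.7 / 4.870 = 19.24 mg/L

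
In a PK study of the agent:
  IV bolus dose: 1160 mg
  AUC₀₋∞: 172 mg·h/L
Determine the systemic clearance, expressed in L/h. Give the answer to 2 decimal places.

6.74 L/h

CL = Dose / AUC = 1160 / 172 = 6.744 L/h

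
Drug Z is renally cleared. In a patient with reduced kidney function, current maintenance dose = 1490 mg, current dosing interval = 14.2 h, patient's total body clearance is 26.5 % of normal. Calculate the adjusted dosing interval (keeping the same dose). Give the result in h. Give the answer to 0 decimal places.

54 h

To keep the same average steady-state level, dosing rate must scale with clearance.
CL ratio = 26.5 / 100 = 0.2650
New interval (same dose) = 14.2 / 0.2650 = 53.58 h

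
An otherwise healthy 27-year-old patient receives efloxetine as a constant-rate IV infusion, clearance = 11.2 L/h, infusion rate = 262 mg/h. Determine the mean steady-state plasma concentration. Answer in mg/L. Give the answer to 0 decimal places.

At steady state Css = R₀ / CL = 262 / 11.20 = 23.39 mg/L

23 mg/L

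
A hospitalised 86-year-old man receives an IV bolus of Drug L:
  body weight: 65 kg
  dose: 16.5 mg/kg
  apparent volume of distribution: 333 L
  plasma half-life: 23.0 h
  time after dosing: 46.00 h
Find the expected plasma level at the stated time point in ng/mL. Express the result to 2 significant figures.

Total dose = 16.5 × 65 = 1073 mg
C₀ = Dose / Vd = 1073 / 333 = 3.222 mg/L
k = ln2 / t½ = 0.693147 / 23.0 = 0.03014 h⁻¹
t / t½ = 46.00 / 23.0 = 2 half-lives
C = C₀ × (1/2)^2 = 3.222 × 0.2500 = 0.8055 mg/L
Convert: 0.8055 mg/L × 1000 = 805.5 ng/mL

810 ng/mL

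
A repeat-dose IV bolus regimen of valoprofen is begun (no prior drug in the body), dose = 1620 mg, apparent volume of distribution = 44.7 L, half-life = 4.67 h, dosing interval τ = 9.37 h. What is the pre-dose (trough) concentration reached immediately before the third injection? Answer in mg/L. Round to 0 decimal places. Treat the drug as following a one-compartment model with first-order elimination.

11 mg/L

C₀ per dose = Dose / Vd = 1620 / 44.7 = 36.24 mg/L
k = ln2 / t½ = 0.693147 / 4.67 = 0.1484 h⁻¹
Fraction remaining after one interval: r = e^(−kτ) = e^(−0.1484 × 9.37) = 0.2489
Before dose 3, 2 doses have been given (aged 1τ, 2τ).
C_trough = C₀ × (r + r²) = 36.24 × (0.2489 + 0.06195) = 11.27 mg/L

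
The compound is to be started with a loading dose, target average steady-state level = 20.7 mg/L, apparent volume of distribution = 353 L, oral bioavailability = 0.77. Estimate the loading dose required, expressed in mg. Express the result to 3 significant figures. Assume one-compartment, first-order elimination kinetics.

LD = Css × Vd / F = 20.7 × 353 / 0.77 = 9490 mg

9490 mg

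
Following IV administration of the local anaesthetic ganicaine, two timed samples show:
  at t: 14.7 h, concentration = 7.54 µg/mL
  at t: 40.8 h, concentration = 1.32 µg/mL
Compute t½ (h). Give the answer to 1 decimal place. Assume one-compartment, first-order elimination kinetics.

10.4 h

k = ln(C₁/C₂) / (t₂ − t₁) = ln(7.54/1.32) / (40.8 − 14.7)
  = 1.743 / 26.10 = 0.06678 h⁻¹
t½ = ln2 / k = 0.693147 / 0.06678 = 10.38 h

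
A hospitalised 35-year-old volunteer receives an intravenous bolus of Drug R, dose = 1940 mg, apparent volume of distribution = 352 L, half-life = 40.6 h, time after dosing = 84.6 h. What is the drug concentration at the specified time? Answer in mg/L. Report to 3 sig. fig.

1.30 mg/L

C₀ = Dose / Vd = 1940 / 352 = 5.511 mg/L
k = ln2 / t½ = 0.693147 / 40.6 = 0.01707 h⁻¹
C = C₀ · e^(−k·t) = 5.511 × e^(−0.01707 × 84.6)
  = 5.511 × 0.2360 = 1.301 mg/L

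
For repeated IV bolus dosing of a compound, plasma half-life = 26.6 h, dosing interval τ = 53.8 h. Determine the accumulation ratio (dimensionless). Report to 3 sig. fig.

1.33

k = ln2 / t½ = 0.693147 / 26.6 = 0.02606 h⁻¹
e^(−kτ) = e^(−0.02606 × 53.8) = 0.2461
Accumulation ratio R = 1 / (1 − e^(−kτ)) = 1 / (1 − 0.2461) = 1.326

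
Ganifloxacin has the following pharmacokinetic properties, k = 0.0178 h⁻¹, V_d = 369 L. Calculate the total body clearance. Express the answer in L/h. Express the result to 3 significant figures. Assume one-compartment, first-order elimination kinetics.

6.57 L/h

CL = k × Vd = 0.0178 × 369 = 6.568 L/h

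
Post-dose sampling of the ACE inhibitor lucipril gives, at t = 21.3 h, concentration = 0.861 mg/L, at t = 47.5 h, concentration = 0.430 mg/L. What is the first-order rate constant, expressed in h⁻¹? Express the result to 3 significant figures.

0.0265 h⁻¹

k = ln(C₁/C₂) / (t₂ − t₁) = ln(0.861/0.430) / (47.5 − 21.3)
  = 0.6943 / 26.20 = 0.02650 h⁻¹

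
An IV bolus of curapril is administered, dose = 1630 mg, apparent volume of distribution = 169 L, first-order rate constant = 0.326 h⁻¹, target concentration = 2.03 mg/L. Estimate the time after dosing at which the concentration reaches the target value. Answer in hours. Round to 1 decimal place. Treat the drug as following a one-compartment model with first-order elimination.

4.8 h

C₀ = Dose / Vd = 1630 / 169 = 9.645 mg/L
t = ln(C₀ / C) / k = ln(9.645 / 2.03) / 0.3260
  = ln(4.751) / 0.3260 = 1.558 / 0.3260 = 4.779 h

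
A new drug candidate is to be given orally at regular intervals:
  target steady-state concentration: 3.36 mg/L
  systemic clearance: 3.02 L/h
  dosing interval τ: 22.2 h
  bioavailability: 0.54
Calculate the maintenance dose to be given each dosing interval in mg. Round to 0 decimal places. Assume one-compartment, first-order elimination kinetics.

At steady state, F × (Dose/τ) = Css × CL.
Dose = Css × CL × τ / F = 3.36 × 3.020 × 22.2 / 0.54 = 417.2 mg

417 mg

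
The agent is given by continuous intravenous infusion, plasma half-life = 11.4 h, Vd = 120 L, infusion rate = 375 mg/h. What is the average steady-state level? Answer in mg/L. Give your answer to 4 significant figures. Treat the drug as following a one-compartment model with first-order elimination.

k = ln2 / t½ = 0.693147 / 11.4 = 0.06080 h⁻¹
CL = k × Vd = 0.06080 × 120 = 7.296 L/h
At steady state Css = R₀ / CL = 375 / 7.296 = 51.40 mg/L

51.40 mg/L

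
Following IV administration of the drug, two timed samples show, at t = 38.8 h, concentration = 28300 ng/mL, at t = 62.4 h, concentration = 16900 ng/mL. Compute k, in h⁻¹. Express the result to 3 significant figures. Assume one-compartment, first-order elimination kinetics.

k = ln(C₁/C₂) / (t₂ − t₁) = ln(28300/16900) / (62.4 − 38.8)
  = 0.5155 / 23.60 = 0.02184 h⁻¹

0.0218 h⁻¹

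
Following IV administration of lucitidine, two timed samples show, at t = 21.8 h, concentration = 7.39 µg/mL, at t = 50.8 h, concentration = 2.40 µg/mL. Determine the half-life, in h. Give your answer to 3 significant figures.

k = ln(C₁/C₂) / (t₂ − t₁) = ln(7.39/2.40) / (50.8 − 21.8)
  = 1.125 / 29.00 = 0.03879 h⁻¹
t½ = ln2 / k = 0.693147 / 0.03879 = 17.87 h

17.9 h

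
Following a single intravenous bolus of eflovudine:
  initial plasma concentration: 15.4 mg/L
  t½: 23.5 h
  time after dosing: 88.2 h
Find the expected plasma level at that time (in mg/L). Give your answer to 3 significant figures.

k = ln2 / t½ = 0.693147 / 23.5 = 0.02950 h⁻¹
C = C₀ · e^(−k·t) = 15.40 × e^(−0.02950 × 88.2)
  = 15.40 × 0.07413 = 1.142 mg/L

1.14 mg/L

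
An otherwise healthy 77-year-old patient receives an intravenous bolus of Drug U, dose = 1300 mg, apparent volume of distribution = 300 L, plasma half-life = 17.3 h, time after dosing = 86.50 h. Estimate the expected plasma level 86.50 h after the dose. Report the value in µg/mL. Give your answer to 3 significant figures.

C₀ = Dose / Vd = 1300 / 300 = 4.333 mg/L
k = ln2 / t½ = 0.693147 / 17.3 = 0.04007 h⁻¹
t / t½ = 86.50 / 17.3 = 5 half-lives
C = C₀ × (1/2)^5 = 4.333 × 0.03125 = 0.1354 mg/L
(0.1354 mg/L = 0.1354 µg/mL)

0.135 µg/mL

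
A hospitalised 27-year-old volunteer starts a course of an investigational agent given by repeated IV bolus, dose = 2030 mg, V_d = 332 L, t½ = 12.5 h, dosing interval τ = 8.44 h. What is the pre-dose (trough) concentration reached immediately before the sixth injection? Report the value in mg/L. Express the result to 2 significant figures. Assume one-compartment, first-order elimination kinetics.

C₀ per dose = Dose / Vd = 2030 / 332 = 6.114 mg/L
k = ln2 / t½ = 0.693147 / 12.5 = 0.05545 h⁻¹
Fraction remaining after one interval: r = e^(−kτ) = e^(−0.05545 × 8.44) = 0.6263
Before dose 6, 5 doses have been given (aged 1τ, 2τ, 3τ, 4τ, 5τ).
C_trough = C₀ × (r + r² + … + r^5) = C₀ × r(1−r^5)/(1−r)
        = 6.114 × 0.6263 × (1 − 0.09636) / (1 − 0.6263) = 9.259 mg/L

9.3 mg/L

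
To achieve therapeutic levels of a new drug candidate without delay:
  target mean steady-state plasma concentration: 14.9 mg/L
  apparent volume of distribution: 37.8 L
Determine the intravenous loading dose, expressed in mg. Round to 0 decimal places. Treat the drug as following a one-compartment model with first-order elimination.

LD = Css × Vd = 14.9 × 37.8 = 563.2 mg

563 mg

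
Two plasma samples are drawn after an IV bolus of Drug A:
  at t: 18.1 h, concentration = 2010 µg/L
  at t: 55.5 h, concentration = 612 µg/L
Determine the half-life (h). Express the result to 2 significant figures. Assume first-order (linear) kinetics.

22 h

k = ln(C₁/C₂) / (t₂ − t₁) = ln(2010/612) / (55.5 − 18.1)
  = 1.189 / 37.40 = 0.03179 h⁻¹
t½ = ln2 / k = 0.693147 / 0.03179 = 21.80 h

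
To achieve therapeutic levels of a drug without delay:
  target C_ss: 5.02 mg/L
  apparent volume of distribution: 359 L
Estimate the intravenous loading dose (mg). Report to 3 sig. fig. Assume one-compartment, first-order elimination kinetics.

LD = Css × Vd = 5.02 × 359 = 1802 mg

1800 mg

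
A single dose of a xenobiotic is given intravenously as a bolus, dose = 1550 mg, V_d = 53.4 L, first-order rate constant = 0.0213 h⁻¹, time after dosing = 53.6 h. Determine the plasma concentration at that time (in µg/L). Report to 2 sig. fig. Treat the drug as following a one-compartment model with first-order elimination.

9300 µg/L

C₀ = Dose / Vd = 1550 / 53.4 = 29.03 mg/L
C = C₀ · e^(−k·t) = 29.03 × e^(−0.02130 × 53.6)
  = 29.03 × 0.3193 = 9.269 mg/L
Convert: 9.269 mg/L × 1000 = 9269 µg/L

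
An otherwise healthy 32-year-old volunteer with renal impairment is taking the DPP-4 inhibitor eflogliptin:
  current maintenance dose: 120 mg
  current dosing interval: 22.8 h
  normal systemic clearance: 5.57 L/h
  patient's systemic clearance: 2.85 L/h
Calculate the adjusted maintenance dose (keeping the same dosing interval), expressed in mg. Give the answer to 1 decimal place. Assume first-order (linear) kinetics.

To keep the same average steady-state level, dosing rate must scale with clearance.
CL ratio = 2.85 / 5.57 = 0.5117
New dose (same interval) = 120 × 0.5117 = 61.40 mg

61.4 mg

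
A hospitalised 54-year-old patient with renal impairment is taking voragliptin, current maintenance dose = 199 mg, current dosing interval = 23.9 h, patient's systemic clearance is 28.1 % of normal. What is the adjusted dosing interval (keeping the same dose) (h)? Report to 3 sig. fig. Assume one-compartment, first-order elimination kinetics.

To keep the same average steady-state level, dosing rate must scale with clearance.
CL ratio = 28.1 / 100 = 0.2810
New interval (same dose) = 23.9 / 0.2810 = 85.05 h

85.1 h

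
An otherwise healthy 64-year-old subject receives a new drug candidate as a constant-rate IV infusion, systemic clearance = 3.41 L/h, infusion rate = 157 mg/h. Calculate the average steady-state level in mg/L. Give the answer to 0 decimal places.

At steady state Css = R₀ / CL = 157 / 3.410 = 46.04 mg/L

46 mg/L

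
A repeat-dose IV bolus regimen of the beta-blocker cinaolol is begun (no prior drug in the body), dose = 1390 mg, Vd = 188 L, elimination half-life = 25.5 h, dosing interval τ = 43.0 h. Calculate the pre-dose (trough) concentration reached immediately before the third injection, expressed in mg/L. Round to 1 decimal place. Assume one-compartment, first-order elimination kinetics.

C₀ per dose = Dose / Vd = 1390 / 188 = 7.394 mg/L
k = ln2 / t½ = 0.693147 / 25.5 = 0.02718 h⁻¹
Fraction remaining after one interval: r = e^(−kτ) = e^(−0.02718 × 43.0) = 0.3108
Before dose 3, 2 doses have been given (aged 1τ, 2τ).
C_trough = C₀ × (r + r²) = 7.394 × (0.3108 + 0.09660) = 3.012 mg/L

3.0 mg/L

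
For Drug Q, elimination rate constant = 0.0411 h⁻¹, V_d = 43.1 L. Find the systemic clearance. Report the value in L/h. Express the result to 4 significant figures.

1.771 L/h

CL = k × Vd = 0.0411 × 43.1 = 1.771 L/h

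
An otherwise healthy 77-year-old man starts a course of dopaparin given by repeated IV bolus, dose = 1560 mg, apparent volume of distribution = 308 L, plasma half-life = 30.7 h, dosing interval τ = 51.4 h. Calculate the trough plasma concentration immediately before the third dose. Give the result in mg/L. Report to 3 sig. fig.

C₀ per dose = Dose / Vd = 1560 / 308 = 5.065 mg/L
k = ln2 / t½ = 0.693147 / 30.7 = 0.02258 h⁻¹
Fraction remaining after one interval: r = e^(−kτ) = e^(−0.02258 × 51.4) = 0.3133
Before dose 3, 2 doses have been given (aged 1τ, 2τ).
C_trough = C₀ × (r + r²) = 5.065 × (0.3133 + 0.09816) = 2.084 mg/L

2.08 mg/L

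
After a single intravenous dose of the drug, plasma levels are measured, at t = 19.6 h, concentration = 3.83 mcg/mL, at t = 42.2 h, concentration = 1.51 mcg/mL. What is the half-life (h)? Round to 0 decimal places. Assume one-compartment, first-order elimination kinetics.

17 h

k = ln(C₁/C₂) / (t₂ − t₁) = ln(3.83/1.51) / (42.2 − 19.6)
  = 0.9308 / 22.60 = 0.04119 h⁻¹
t½ = ln2 / k = 0.693147 / 0.04119 = 16.83 h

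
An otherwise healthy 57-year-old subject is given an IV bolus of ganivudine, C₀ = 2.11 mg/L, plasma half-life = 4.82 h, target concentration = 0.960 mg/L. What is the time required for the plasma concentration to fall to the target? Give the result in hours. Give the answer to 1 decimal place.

k = ln2 / t½ = 0.693147 / 4.82 = 0.1438 h⁻¹
t = ln(C₀ / C) / k = ln(2.110 / 0.960) / 0.1438
  = ln(2.198) / 0.1438 = 0.7875 / 0.1438 = 5.476 h

5.5 h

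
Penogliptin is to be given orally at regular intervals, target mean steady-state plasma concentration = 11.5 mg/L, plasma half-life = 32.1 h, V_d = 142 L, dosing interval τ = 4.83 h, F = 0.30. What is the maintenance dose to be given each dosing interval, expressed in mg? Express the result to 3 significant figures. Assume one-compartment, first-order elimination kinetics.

k = ln2 / t½ = 0.693147 / 32.1 = 0.02159 h⁻¹
CL = k × Vd = 0.02159 × 142 = 3.066 L/h
At steady state, F × (Dose/τ) = Css × CL.
Dose = Css × CL × τ / F = 11.5 × 3.066 × 4.83 / 0.30 = 567.7 mg

568 mg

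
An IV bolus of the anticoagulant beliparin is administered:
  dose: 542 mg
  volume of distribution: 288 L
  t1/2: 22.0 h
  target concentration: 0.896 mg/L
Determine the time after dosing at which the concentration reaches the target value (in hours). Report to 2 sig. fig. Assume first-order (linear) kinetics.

C₀ = Dose / Vd = 542.0 / 288 = 1.882 mg/L
k = ln2 / t½ = 0.693147 / 22.0 = 0.03151 h⁻¹
t = ln(C₀ / C) / k = ln(1.882 / 0.896) / 0.03151
  = ln(2.100) / 0.03151 = 0.7419 / 0.03151 = 23.54 h

24 h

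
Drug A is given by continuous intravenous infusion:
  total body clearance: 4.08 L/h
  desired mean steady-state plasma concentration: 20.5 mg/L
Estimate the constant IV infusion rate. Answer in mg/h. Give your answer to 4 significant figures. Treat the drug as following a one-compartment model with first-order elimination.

At steady state, infusion rate R₀ = Css × CL = 20.5 × 4.080 = 83.64 mg/h

83.64 mg/h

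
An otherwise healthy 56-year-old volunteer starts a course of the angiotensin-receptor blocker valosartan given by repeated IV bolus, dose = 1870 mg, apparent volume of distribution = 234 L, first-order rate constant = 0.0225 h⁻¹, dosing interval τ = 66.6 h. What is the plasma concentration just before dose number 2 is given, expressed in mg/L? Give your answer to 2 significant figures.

1.8 mg/L

C₀ per dose = Dose / Vd = 1870 / 234 = 7.991 mg/L
Fraction remaining after one interval: r = e^(−kτ) = e^(−0.02250 × 66.6) = 0.2235
Before dose 2, 1 dose has been given (aged 1τ).
C_trough = C₀ × r = 7.991 × 0.2235 = 1.786 mg/L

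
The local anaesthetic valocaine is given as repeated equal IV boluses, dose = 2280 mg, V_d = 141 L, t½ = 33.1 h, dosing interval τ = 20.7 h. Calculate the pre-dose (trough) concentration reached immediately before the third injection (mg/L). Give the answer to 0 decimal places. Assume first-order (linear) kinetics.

C₀ per dose = Dose / Vd = 2280 / 141 = 16.17 mg/L
k = ln2 / t½ = 0.693147 / 33.1 = 0.02094 h⁻¹
Fraction remaining after one interval: r = e^(−kτ) = e^(−0.02094 × 20.7) = 0.6483
Before dose 3, 2 doses have been given (aged 1τ, 2τ).
C_trough = C₀ × (r + r²) = 16.17 × (0.6483 + 0.4203) = 17.28 mg/L

17 mg/L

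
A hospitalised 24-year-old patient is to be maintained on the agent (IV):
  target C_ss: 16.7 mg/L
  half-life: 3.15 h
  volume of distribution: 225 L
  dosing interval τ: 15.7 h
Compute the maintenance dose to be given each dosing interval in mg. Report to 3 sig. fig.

k = ln2 / t½ = 0.693147 / 3.15 = 0.2200 h⁻¹
CL = k × Vd = 0.2200 × 225 = 49.50 L/h
At steady state, Dose/τ = Css × CL.
Dose = Css × CL × τ = 16.7 × 49.50 × 15.7 = 12980 mg

13000 mg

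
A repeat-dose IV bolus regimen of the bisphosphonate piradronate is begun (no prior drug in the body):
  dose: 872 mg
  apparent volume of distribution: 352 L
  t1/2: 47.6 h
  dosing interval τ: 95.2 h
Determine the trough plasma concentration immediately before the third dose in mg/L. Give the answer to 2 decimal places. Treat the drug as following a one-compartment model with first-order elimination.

0.77 mg/L

C₀ per dose = Dose / Vd = 872 / 352 = 2.477 mg/L
k = ln2 / t½ = 0.693147 / 47.6 = 0.01456 h⁻¹
Fraction remaining after one interval: r = e^(−kτ) = e^(−0.01456 × 95.2) = 0.2500
Before dose 3, 2 doses have been given (aged 1τ, 2τ).
C_trough = C₀ × (r + r²) = 2.477 × (0.2500 + 0.06250) = 0.7741 mg/L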